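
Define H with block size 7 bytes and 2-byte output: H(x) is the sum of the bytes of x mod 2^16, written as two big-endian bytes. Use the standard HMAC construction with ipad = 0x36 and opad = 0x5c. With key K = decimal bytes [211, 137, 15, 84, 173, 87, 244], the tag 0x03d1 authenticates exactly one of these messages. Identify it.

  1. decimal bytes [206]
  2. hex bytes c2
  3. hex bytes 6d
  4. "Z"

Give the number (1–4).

3

Key decimal bytes [211, 137, 15, 84, 173, 87, 244] = d3 89 0f 54 ad 57 f4 is exactly B = 7 bytes: K' = d3 89 0f 54 ad 57 f4.
K' ⊕ ipad = e5 bf 39 62 9b 61 c2; K' ⊕ opad = 8f d5 53 08 f1 0b a8.
m1: inner = H(e5 bf 39 62 9b 61 c2 ce) = 04 cb; tag = H(8f d5 53 08 f1 0b a8 04 cb) = 0432
m2: inner = H(e5 bf 39 62 9b 61 c2 c2) = 04 bf; tag = H(8f d5 53 08 f1 0b a8 04 bf) = 0426
m3: inner = H(e5 bf 39 62 9b 61 c2 6d) = 04 6a; tag = H(8f d5 53 08 f1 0b a8 04 6a) = 03d1 ← matches
m4: inner = H(e5 bf 39 62 9b 61 c2 5a) = 04 57; tag = H(8f d5 53 08 f1 0b a8 04 57) = 03be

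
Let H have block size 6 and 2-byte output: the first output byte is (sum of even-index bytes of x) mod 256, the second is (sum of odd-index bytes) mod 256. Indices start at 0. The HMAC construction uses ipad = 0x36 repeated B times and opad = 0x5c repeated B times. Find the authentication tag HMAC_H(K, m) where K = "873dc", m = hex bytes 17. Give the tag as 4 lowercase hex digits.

9188

Key "873dc" = 38 37 33 64 63 is 5 bytes ≤ B = 6; zero-pad to 6 bytes: K' = 38 37 33 64 63 00.
K' ⊕ ipad = 0e 01 05 52 55 36.  K' ⊕ opad = 64 6b 6f 38 3f 5c.
Inner input = (K'⊕ipad) ∥ m = 0e 01 05 52 55 36 ∥ 17.
Inner hash: even-index sum = 127 mod 256 = 127; odd-index sum = 137 mod 256 = 137 → 7f 89.
Outer input = (K'⊕opad) ∥ inner = 64 6b 6f 38 3f 5c ∥ 7f 89.
Outer hash (tag): even-index sum = 401 mod 256 = 145; odd-index sum = 392 mod 256 = 136 → 91 88.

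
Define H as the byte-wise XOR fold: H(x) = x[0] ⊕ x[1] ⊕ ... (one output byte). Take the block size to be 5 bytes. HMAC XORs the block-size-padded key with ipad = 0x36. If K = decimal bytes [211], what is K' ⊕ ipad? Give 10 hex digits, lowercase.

e536363636

Key decimal bytes [211] = d3 is 1 byte ≤ B = 5; zero-pad to 5 bytes: K' = d3 00 00 00 00.
XOR each byte with 0x36: d3⊕36=e5, 00⊕36=36, 00⊕36=36, 00⊕36=36, 00⊕36=36.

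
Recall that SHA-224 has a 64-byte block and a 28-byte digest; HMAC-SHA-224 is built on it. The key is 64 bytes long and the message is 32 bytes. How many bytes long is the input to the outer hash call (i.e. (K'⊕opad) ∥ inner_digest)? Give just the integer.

92

Key is 64 ≤ 64 bytes, zero-padded: |K'| = 64.
Outer input = (K'⊕opad) ∥ H(inner) → 64 + 28 = 92 bytes.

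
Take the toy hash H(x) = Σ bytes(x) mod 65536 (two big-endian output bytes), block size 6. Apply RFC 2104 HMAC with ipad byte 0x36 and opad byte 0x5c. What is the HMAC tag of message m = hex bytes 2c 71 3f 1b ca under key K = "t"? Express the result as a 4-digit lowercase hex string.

Key "t" = 74 is 1 byte ≤ B = 6; zero-pad to 6 bytes: K' = 74 00 00 00 00 00.
K' ⊕ ipad = 42 36 36 36 36 36.  K' ⊕ opad = 28 5c 5c 5c 5c 5c.
Inner input = (K'⊕ipad) ∥ m = 42 36 36 36 36 36 ∥ 2c 71 3f 1b ca.
Inner hash: sum = 66+54+54+54+54+54+44+113+63+27+202 = 785 → 03 11.
Outer input = (K'⊕opad) ∥ inner = 28 5c 5c 5c 5c 5c ∥ 03 11.
Outer hash (tag): sum = 40+92+92+92+92+92+3+17 = 520 → 02 08.

0208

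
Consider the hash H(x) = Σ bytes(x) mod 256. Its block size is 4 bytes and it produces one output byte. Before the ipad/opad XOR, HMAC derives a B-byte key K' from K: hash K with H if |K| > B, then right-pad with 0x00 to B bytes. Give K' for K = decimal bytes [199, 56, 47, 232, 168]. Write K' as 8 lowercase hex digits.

be000000

|K| = 5 > B = 4, so first hash the key.
H(K): sum = 199+56+47+232+168 = 702; mod 256 = 190 → be.
Zero-pad H(K) = be to 4 bytes: K' = be 00 00 00.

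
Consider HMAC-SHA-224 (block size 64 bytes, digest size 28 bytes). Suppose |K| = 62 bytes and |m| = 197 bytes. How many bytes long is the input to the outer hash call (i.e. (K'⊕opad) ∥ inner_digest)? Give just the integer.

92

Key is 62 ≤ 64 bytes, zero-padded: |K'| = 64.
Outer input = (K'⊕opad) ∥ H(inner) → 64 + 28 = 92 bytes.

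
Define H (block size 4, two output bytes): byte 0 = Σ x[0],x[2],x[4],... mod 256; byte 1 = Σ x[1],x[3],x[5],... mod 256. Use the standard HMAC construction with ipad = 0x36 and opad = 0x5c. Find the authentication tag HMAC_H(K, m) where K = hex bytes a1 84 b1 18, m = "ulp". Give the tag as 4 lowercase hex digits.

Key hex bytes a1 84 b1 18 is exactly B = 4 bytes: K' = a1 84 b1 18.
K' ⊕ ipad = 97 b2 87 2e.  K' ⊕ opad = fd d8 ed 44.
Inner input = (K'⊕ipad) ∥ m = 97 b2 87 2e ∥ 75 6c 70.
Inner hash: even-index sum = 515 mod 256 = 3; odd-index sum = 332 mod 256 = 76 → 03 4c.
Outer input = (K'⊕opad) ∥ inner = fd d8 ed 44 ∥ 03 4c.
Outer hash (tag): even-index sum = 493 mod 256 = 237; odd-index sum = 360 mod 256 = 104 → ed 68.

ed68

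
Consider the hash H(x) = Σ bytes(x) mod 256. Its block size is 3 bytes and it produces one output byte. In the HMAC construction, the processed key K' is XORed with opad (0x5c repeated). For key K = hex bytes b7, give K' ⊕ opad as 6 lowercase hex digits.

Key hex bytes b7 is 1 byte ≤ B = 3; zero-pad to 3 bytes: K' = b7 00 00.
XOR each byte with 0x5c: b7⊕5c=eb, 00⊕5c=5c, 00⊕5c=5c.

eb5c5c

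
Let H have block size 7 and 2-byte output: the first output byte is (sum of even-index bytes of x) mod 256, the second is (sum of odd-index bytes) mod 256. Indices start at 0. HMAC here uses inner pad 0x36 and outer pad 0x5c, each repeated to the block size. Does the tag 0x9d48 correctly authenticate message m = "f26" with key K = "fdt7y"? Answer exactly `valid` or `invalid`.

invalid

Key "fdt7y" = 66 64 74 37 79 is 5 bytes ≤ B = 7; zero-pad to 7 bytes: K' = 66 64 74 37 79 00 00.
K' ⊕ ipad = 50 52 42 01 4f 36 36; K' ⊕ opad = 3a 38 28 6b 25 5c 5c.
Inner hash: even-index sum = 329 mod 256 = 73; odd-index sum = 293 mod 256 = 37 → 49 25.
Outer hash (recomputed tag): even-index sum = 264 mod 256 = 8; odd-index sum = 328 mod 256 = 72 → 08 48.
Recomputed tag = 0848; claimed = 9d48 → mismatch.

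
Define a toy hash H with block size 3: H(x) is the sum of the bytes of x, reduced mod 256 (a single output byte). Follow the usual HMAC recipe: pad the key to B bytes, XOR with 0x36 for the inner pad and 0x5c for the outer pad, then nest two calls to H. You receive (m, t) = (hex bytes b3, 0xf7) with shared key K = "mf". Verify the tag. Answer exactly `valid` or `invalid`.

Key "mf" = 6d 66 is 2 bytes ≤ B = 3; zero-pad to 3 bytes: K' = 6d 66 00.
K' ⊕ ipad = 5b 50 36; K' ⊕ opad = 31 3a 5c.
Inner hash: sum = 91+80+54+179 = 404; mod 256 = 148 → 94.
Outer hash (recomputed tag): sum = 49+58+92+148 = 347; mod 256 = 91 → 5b.
Recomputed tag = 5b; claimed = f7 → mismatch.

invalid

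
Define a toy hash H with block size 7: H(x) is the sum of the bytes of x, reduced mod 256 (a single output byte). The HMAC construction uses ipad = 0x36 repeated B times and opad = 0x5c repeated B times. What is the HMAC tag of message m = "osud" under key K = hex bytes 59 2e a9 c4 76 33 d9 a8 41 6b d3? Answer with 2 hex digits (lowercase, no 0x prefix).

93

Key hex bytes 59 2e a9 c4 76 33 d9 a8 41 6b d3 is 11 bytes > B = 7, so hash it first: H(key) = 9d, then zero-pad to 7 bytes: K' = 9d 00 00 00 00 00 00.
K' ⊕ ipad = ab 36 36 36 36 36 36.  K' ⊕ opad = c1 5c 5c 5c 5c 5c 5c.
Inner input = (K'⊕ipad) ∥ m = ab 36 36 36 36 36 36 ∥ 6f 73 75 64.
Inner hash: sum = 171+54+54+54+54+54+54+111+115+117+100 = 938; mod 256 = 170 → aa.
Outer input = (K'⊕opad) ∥ inner = c1 5c 5c 5c 5c 5c 5c ∥ aa.
Outer hash (tag): sum = 193+92+92+92+92+92+92+170 = 915; mod 256 = 147 → 93.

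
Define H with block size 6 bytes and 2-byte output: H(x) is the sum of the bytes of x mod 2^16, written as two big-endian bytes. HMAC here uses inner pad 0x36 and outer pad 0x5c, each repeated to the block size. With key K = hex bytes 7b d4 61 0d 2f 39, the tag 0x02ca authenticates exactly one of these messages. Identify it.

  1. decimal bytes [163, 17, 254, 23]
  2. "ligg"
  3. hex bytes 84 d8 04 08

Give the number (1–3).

1

Key hex bytes 7b d4 61 0d 2f 39 is exactly B = 6 bytes: K' = 7b d4 61 0d 2f 39.
K' ⊕ ipad = 4d e2 57 3b 19 0f; K' ⊕ opad = 27 88 3d 51 73 65.
m1: inner = H(4d e2 57 3b 19 0f a3 11 fe 17) = 03 b2; tag = H(27 88 3d 51 73 65 03 b2) = 02ca ← matches
m2: inner = H(4d e2 57 3b 19 0f 6c 69 67 67) = 03 8c; tag = H(27 88 3d 51 73 65 03 8c) = 02a4
m3: inner = H(4d e2 57 3b 19 0f 84 d8 04 08) = 03 51; tag = H(27 88 3d 51 73 65 03 51) = 0269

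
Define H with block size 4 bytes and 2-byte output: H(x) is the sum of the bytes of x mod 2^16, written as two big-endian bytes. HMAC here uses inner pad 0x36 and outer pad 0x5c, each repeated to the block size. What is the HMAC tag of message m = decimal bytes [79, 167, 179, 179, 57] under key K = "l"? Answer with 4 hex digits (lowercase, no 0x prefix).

Key "l" = 6c is 1 byte ≤ B = 4; zero-pad to 4 bytes: K' = 6c 00 00 00.
K' ⊕ ipad = 5a 36 36 36.  K' ⊕ opad = 30 5c 5c 5c.
Inner input = (K'⊕ipad) ∥ m = 5a 36 36 36 ∥ 4f a7 b3 b3 39.
Inner hash: sum = 90+54+54+54+79+167+179+179+57 = 913 → 03 91.
Outer input = (K'⊕opad) ∥ inner = 30 5c 5c 5c ∥ 03 91.
Outer hash (tag): sum = 48+92+92+92+3+145 = 472 → 01 d8.

01d8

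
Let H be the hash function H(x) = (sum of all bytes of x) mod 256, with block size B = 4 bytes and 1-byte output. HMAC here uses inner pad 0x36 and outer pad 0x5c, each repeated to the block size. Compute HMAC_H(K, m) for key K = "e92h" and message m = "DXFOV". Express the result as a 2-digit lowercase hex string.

Key "e92h" = 65 39 32 68 is exactly B = 4 bytes: K' = 65 39 32 68.
K' ⊕ ipad = 53 0f 04 5e.  K' ⊕ opad = 39 65 6e 34.
Inner input = (K'⊕ipad) ∥ m = 53 0f 04 5e ∥ 44 58 46 4f 56.
Inner hash: sum = 83+15+4+94+68+88+70+79+86 = 587; mod 256 = 75 → 4b.
Outer input = (K'⊕opad) ∥ inner = 39 65 6e 34 ∥ 4b.
Outer hash (tag): sum = 57+101+110+52+75 = 395; mod 256 = 139 → 8b.

8b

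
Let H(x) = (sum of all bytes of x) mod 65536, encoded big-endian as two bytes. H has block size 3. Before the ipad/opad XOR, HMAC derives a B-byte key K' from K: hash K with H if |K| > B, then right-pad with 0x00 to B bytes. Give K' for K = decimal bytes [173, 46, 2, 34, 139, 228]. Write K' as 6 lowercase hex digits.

|K| = 6 > B = 3, so first hash the key.
H(K): sum = 173+46+2+34+139+228 = 622 → 02 6e.
Zero-pad H(K) = 02 6e to 3 bytes: K' = 02 6e 00.

026e00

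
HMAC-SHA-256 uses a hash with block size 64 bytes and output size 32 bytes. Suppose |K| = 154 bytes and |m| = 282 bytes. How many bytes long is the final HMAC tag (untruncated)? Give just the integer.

The tag is one SHA-256 digest: 32 bytes.

32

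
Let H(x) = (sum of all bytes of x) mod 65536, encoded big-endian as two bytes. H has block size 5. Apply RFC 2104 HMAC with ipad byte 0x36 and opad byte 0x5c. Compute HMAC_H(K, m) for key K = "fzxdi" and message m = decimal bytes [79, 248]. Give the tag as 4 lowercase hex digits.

01d5

Key "fzxdi" = 66 7a 78 64 69 is exactly B = 5 bytes: K' = 66 7a 78 64 69.
K' ⊕ ipad = 50 4c 4e 52 5f.  K' ⊕ opad = 3a 26 24 38 35.
Inner input = (K'⊕ipad) ∥ m = 50 4c 4e 52 5f ∥ 4f f8.
Inner hash: sum = 80+76+78+82+95+79+248 = 738 → 02 e2.
Outer input = (K'⊕opad) ∥ inner = 3a 26 24 38 35 ∥ 02 e2.
Outer hash (tag): sum = 58+38+36+56+53+2+226 = 469 → 01 d5.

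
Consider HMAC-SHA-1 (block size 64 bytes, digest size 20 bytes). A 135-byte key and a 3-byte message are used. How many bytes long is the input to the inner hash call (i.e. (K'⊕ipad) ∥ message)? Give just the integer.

Key is 135 > 64 bytes, so it is hashed to 20 bytes then zero-padded to 64: |K'| = 64.
Inner input = (K'⊕ipad) ∥ m → 64 + 3 = 67 bytes.

67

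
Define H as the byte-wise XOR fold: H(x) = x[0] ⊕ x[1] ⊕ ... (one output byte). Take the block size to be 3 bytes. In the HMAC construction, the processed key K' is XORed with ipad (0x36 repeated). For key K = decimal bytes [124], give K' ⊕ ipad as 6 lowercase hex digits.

Key decimal bytes [124] = 7c is 1 byte ≤ B = 3; zero-pad to 3 bytes: K' = 7c 00 00.
XOR each byte with 0x36: 7c⊕36=4a, 00⊕36=36, 00⊕36=36.

4a3636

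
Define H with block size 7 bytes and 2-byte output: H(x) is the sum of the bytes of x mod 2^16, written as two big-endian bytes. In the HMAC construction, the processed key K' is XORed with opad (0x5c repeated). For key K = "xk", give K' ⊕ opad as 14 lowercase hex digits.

Key "xk" = 78 6b is 2 bytes ≤ B = 7; zero-pad to 7 bytes: K' = 78 6b 00 00 00 00 00.
XOR each byte with 0x5c: 78⊕5c=24, 6b⊕5c=37, 00⊕5c=5c, 00⊕5c=5c, 00⊕5c=5c, 00⊕5c=5c, 00⊕5c=5c.

24375c5c5c5c5c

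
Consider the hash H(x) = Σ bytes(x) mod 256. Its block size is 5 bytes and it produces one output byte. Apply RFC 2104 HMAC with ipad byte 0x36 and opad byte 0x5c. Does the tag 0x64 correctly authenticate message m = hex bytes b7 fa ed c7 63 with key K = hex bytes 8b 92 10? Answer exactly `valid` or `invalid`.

valid

Key hex bytes 8b 92 10 is 3 bytes ≤ B = 5; zero-pad to 5 bytes: K' = 8b 92 10 00 00.
K' ⊕ ipad = bd a4 26 36 36; K' ⊕ opad = d7 ce 4c 5c 5c.
Inner hash: sum = 189+164+38+54+54+183+250+237+199+99 = 1467; mod 256 = 187 → bb.
Outer hash (recomputed tag): sum = 215+206+76+92+92+187 = 868; mod 256 = 100 → 64.
Recomputed tag = 64; claimed = 64 → match.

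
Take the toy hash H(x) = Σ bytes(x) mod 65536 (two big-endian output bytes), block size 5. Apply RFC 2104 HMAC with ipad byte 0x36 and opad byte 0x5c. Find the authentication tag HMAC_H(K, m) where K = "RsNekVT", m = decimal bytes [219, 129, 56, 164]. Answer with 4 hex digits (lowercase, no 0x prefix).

030f

Key "RsNekVT" = 52 73 4e 65 6b 56 54 is 7 bytes > B = 5, so hash it first: H(key) = 02 8d, then zero-pad to 5 bytes: K' = 02 8d 00 00 00.
K' ⊕ ipad = 34 bb 36 36 36.  K' ⊕ opad = 5e d1 5c 5c 5c.
Inner input = (K'⊕ipad) ∥ m = 34 bb 36 36 36 ∥ db 81 38 a4.
Inner hash: sum = 52+187+54+54+54+219+129+56+164 = 969 → 03 c9.
Outer input = (K'⊕opad) ∥ inner = 5e d1 5c 5c 5c ∥ 03 c9.
Outer hash (tag): sum = 94+209+92+92+92+3+201 = 783 → 03 0f.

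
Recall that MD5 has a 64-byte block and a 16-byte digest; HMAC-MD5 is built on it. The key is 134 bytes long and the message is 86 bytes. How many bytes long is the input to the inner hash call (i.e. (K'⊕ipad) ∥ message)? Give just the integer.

150

Key is 134 > 64 bytes, so it is hashed to 16 bytes then zero-padded to 64: |K'| = 64.
Inner input = (K'⊕ipad) ∥ m → 64 + 86 = 150 bytes.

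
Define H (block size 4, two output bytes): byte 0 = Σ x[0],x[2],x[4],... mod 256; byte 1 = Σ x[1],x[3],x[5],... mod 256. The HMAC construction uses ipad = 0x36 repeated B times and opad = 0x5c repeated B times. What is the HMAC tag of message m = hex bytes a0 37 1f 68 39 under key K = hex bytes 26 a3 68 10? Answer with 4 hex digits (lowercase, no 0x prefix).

Key hex bytes 26 a3 68 10 is exactly B = 4 bytes: K' = 26 a3 68 10.
K' ⊕ ipad = 10 95 5e 26.  K' ⊕ opad = 7a ff 34 4c.
Inner input = (K'⊕ipad) ∥ m = 10 95 5e 26 ∥ a0 37 1f 68 39.
Inner hash: even-index sum = 358 mod 256 = 102; odd-index sum = 346 mod 256 = 90 → 66 5a.
Outer input = (K'⊕opad) ∥ inner = 7a ff 34 4c ∥ 66 5a.
Outer hash (tag): even-index sum = 276 mod 256 = 20; odd-index sum = 421 mod 256 = 165 → 14 a5.

14a5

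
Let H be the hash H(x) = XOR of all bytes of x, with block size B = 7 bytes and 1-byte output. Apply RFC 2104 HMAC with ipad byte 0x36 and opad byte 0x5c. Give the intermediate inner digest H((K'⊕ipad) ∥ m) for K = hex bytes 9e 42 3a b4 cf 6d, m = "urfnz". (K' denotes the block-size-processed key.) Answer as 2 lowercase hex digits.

b3

Key hex bytes 9e 42 3a b4 cf 6d is 6 bytes ≤ B = 7; zero-pad to 7 bytes: K' = 9e 42 3a b4 cf 6d 00.
K' ⊕ ipad = a8 74 0c 82 f9 5b 36.
Inner input = a8 74 0c 82 f9 5b 36 ∥ 75 72 66 6e 7a.
Inner hash: XOR a8⊕74⊕0c⊕82⊕f9⊕5b⊕36⊕75⊕72⊕66⊕6e⊕7a = b3.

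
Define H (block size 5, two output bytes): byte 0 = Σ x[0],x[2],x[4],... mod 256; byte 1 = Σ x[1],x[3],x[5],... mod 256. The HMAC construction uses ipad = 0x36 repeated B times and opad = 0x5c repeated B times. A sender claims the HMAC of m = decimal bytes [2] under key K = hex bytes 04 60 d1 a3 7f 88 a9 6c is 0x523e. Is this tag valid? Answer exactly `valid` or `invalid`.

Key hex bytes 04 60 d1 a3 7f 88 a9 6c is 8 bytes > B = 5, so hash it first: H(key) = fd f7, then zero-pad to 5 bytes: K' = fd f7 00 00 00.
K' ⊕ ipad = cb c1 36 36 36; K' ⊕ opad = a1 ab 5c 5c 5c.
Inner hash: even-index sum = 311 mod 256 = 55; odd-index sum = 249 mod 256 = 249 → 37 f9.
Outer hash (recomputed tag): even-index sum = 594 mod 256 = 82; odd-index sum = 318 mod 256 = 62 → 52 3e.
Recomputed tag = 523e; claimed = 523e → match.

valid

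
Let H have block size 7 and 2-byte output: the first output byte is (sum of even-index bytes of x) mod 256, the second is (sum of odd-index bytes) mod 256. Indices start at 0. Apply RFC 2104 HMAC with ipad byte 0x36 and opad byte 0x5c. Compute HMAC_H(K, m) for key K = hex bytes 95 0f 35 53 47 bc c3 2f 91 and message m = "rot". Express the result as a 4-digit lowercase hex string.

1a2d

Key hex bytes 95 0f 35 53 47 bc c3 2f 91 is 9 bytes > B = 7, so hash it first: H(key) = 65 4d, then zero-pad to 7 bytes: K' = 65 4d 00 00 00 00 00.
K' ⊕ ipad = 53 7b 36 36 36 36 36.  K' ⊕ opad = 39 11 5c 5c 5c 5c 5c.
Inner input = (K'⊕ipad) ∥ m = 53 7b 36 36 36 36 36 ∥ 72 6f 74.
Inner hash: even-index sum = 356 mod 256 = 100; odd-index sum = 461 mod 256 = 205 → 64 cd.
Outer input = (K'⊕opad) ∥ inner = 39 11 5c 5c 5c 5c 5c ∥ 64 cd.
Outer hash (tag): even-index sum = 538 mod 256 = 26; odd-index sum = 301 mod 256 = 45 → 1a 2d.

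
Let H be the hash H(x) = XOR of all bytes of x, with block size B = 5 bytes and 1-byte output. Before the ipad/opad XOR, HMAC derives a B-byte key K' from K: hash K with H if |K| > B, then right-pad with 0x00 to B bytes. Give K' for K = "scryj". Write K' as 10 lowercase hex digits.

Key "scryj" = 73 63 72 79 6a is exactly B = 5 bytes: K' = 73 63 72 79 6a.

736372796a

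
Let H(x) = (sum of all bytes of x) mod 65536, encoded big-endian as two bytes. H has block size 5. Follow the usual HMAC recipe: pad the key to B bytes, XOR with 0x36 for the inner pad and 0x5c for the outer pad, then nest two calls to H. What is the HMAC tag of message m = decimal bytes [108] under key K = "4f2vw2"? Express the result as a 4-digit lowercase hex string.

024c

Key "4f2vw2" = 34 66 32 76 77 32 is 6 bytes > B = 5, so hash it first: H(key) = 01 eb, then zero-pad to 5 bytes: K' = 01 eb 00 00 00.
K' ⊕ ipad = 37 dd 36 36 36.  K' ⊕ opad = 5d b7 5c 5c 5c.
Inner input = (K'⊕ipad) ∥ m = 37 dd 36 36 36 ∥ 6c.
Inner hash: sum = 55+221+54+54+54+108 = 546 → 02 22.
Outer input = (K'⊕opad) ∥ inner = 5d b7 5c 5c 5c ∥ 02 22.
Outer hash (tag): sum = 93+183+92+92+92+2+34 = 588 → 02 4c.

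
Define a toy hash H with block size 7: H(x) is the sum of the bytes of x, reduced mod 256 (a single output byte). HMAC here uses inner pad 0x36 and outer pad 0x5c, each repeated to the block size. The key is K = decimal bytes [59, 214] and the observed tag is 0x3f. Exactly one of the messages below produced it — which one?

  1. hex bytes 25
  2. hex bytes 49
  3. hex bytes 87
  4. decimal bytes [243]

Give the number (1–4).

Key decimal bytes [59, 214] = 3b d6 is 2 bytes ≤ B = 7; zero-pad to 7 bytes: K' = 3b d6 00 00 00 00 00.
K' ⊕ ipad = 0d e0 36 36 36 36 36; K' ⊕ opad = 67 8a 5c 5c 5c 5c 5c.
m1: inner = H(0d e0 36 36 36 36 36 25) = 20; tag = H(67 8a 5c 5c 5c 5c 5c 20) = dd
m2: inner = H(0d e0 36 36 36 36 36 49) = 44; tag = H(67 8a 5c 5c 5c 5c 5c 44) = 01
m3: inner = H(0d e0 36 36 36 36 36 87) = 82; tag = H(67 8a 5c 5c 5c 5c 5c 82) = 3f ← matches
m4: inner = H(0d e0 36 36 36 36 36 f3) = ee; tag = H(67 8a 5c 5c 5c 5c 5c ee) = ab

3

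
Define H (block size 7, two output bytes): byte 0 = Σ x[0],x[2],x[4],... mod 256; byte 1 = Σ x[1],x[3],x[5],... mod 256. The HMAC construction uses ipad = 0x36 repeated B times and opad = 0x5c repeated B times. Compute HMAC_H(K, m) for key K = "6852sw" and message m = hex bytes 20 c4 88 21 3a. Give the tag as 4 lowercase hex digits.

Key "6852sw" = 36 38 35 32 73 77 is 6 bytes ≤ B = 7; zero-pad to 7 bytes: K' = 36 38 35 32 73 77 00.
K' ⊕ ipad = 00 0e 03 04 45 41 36.  K' ⊕ opad = 6a 64 69 6e 2f 2b 5c.
Inner input = (K'⊕ipad) ∥ m = 00 0e 03 04 45 41 36 ∥ 20 c4 88 21 3a.
Inner hash: even-index sum = 355 mod 256 = 99; odd-index sum = 309 mod 256 = 53 → 63 35.
Outer input = (K'⊕opad) ∥ inner = 6a 64 69 6e 2f 2b 5c ∥ 63 35.
Outer hash (tag): even-index sum = 403 mod 256 = 147; odd-index sum = 352 mod 256 = 96 → 93 60.

9360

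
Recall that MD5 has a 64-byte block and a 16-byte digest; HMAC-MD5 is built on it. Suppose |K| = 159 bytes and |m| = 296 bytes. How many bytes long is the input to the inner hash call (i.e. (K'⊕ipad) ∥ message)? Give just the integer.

Key is 159 > 64 bytes, so it is hashed to 16 bytes then zero-padded to 64: |K'| = 64.
Inner input = (K'⊕ipad) ∥ m → 64 + 296 = 360 bytes.

360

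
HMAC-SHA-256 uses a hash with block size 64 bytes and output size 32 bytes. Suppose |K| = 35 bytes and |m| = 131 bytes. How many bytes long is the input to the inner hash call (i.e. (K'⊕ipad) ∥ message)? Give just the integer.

195

Key is 35 ≤ 64 bytes, zero-padded: |K'| = 64.
Inner input = (K'⊕ipad) ∥ m → 64 + 131 = 195 bytes.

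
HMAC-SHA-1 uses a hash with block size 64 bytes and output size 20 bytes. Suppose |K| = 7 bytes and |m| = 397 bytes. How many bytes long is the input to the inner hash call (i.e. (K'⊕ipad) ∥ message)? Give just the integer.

Key is 7 ≤ 64 bytes, zero-padded: |K'| = 64.
Inner input = (K'⊕ipad) ∥ m → 64 + 397 = 461 bytes.

461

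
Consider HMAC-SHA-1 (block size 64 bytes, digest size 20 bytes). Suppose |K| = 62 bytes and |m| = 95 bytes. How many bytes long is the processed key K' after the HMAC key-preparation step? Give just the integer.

64

Key is 62 ≤ 64 bytes, zero-padded: |K'| = 64.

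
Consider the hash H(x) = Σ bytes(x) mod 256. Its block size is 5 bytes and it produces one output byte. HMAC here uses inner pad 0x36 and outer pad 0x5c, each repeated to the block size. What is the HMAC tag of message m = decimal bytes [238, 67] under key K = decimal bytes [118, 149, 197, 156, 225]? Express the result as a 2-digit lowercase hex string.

91

Key decimal bytes [118, 149, 197, 156, 225] = 76 95 c5 9c e1 is exactly B = 5 bytes: K' = 76 95 c5 9c e1.
K' ⊕ ipad = 40 a3 f3 aa d7.  K' ⊕ opad = 2a c9 99 c0 bd.
Inner input = (K'⊕ipad) ∥ m = 40 a3 f3 aa d7 ∥ ee 43.
Inner hash: sum = 64+163+243+170+215+238+67 = 1160; mod 256 = 136 → 88.
Outer input = (K'⊕opad) ∥ inner = 2a c9 99 c0 bd ∥ 88.
Outer hash (tag): sum = 42+201+153+192+189+136 = 913; mod 256 = 145 → 91.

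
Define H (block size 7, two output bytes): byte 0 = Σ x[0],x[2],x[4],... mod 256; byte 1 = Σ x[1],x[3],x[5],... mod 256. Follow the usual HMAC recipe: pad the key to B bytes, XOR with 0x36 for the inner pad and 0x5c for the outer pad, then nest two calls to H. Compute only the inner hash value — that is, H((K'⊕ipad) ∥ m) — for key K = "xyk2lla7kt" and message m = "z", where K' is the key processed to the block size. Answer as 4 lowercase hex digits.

cfda

Key "xyk2lla7kt" = 78 79 6b 32 6c 6c 61 37 6b 74 is 10 bytes > B = 7, so hash it first: H(key) = 1b c2, then zero-pad to 7 bytes: K' = 1b c2 00 00 00 00 00.
K' ⊕ ipad = 2d f4 36 36 36 36 36.
Inner input = 2d f4 36 36 36 36 36 ∥ 7a.
Inner hash: even-index sum = 207 mod 256 = 207; odd-index sum = 474 mod 256 = 218 → cf da.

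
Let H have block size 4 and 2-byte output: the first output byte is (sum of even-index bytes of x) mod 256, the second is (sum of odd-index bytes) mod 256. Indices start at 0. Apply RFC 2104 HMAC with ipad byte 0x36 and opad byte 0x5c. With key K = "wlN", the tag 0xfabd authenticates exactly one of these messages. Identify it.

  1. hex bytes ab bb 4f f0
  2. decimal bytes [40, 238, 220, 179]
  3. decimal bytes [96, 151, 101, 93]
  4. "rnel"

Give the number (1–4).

Key "wlN" = 77 6c 4e is 3 bytes ≤ B = 4; zero-pad to 4 bytes: K' = 77 6c 4e 00.
K' ⊕ ipad = 41 5a 78 36; K' ⊕ opad = 2b 30 12 5c.
m1: inner = H(41 5a 78 36 ab bb 4f f0) = b3 3b; tag = H(2b 30 12 5c b3 3b) = f0c7
m2: inner = H(41 5a 78 36 28 ee dc b3) = bd 31; tag = H(2b 30 12 5c bd 31) = fabd ← matches
m3: inner = H(41 5a 78 36 60 97 65 5d) = 7e 84; tag = H(2b 30 12 5c 7e 84) = bb10
m4: inner = H(41 5a 78 36 72 6e 65 6c) = 90 6a; tag = H(2b 30 12 5c 90 6a) = cdf6

2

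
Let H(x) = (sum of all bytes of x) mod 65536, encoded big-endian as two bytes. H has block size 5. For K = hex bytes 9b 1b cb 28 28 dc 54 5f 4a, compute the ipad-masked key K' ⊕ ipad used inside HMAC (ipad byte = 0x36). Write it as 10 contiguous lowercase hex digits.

359c363636

Key hex bytes 9b 1b cb 28 28 dc 54 5f 4a is 9 bytes > B = 5, so hash it first: H(key) = 03 aa, then zero-pad to 5 bytes: K' = 03 aa 00 00 00.
XOR each byte with 0x36: 03⊕36=35, aa⊕36=9c, 00⊕36=36, 00⊕36=36, 00⊕36=36.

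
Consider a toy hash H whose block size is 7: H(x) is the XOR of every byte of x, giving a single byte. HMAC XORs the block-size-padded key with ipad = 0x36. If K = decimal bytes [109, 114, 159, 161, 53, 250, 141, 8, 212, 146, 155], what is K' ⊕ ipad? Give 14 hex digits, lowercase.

80363636363636

Key decimal bytes [109, 114, 159, 161, 53, 250, 141, 8, 212, 146, 155] = 6d 72 9f a1 35 fa 8d 08 d4 92 9b is 11 bytes > B = 7, so hash it first: H(key) = b6, then zero-pad to 7 bytes: K' = b6 00 00 00 00 00 00.
XOR each byte with 0x36: b6⊕36=80, 00⊕36=36, 00⊕36=36, 00⊕36=36, 00⊕36=36, 00⊕36=36, 00⊕36=36.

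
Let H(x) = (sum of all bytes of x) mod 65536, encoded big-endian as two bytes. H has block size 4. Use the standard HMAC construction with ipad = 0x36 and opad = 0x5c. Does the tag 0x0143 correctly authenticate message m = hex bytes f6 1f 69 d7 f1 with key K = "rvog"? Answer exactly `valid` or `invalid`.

Key "rvog" = 72 76 6f 67 is exactly B = 4 bytes: K' = 72 76 6f 67.
K' ⊕ ipad = 44 40 59 51; K' ⊕ opad = 2e 2a 33 3b.
Inner hash: sum = 68+64+89+81+246+31+105+215+241 = 1140 → 04 74.
Outer hash (recomputed tag): sum = 46+42+51+59+4+116 = 318 → 01 3e.
Recomputed tag = 013e; claimed = 0143 → mismatch.

invalid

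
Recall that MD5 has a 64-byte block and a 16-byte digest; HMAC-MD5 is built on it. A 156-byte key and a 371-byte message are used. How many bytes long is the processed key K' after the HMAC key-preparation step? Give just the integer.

Key is 156 > 64 bytes, so it is hashed to 16 bytes then zero-padded to 64: |K'| = 64.

64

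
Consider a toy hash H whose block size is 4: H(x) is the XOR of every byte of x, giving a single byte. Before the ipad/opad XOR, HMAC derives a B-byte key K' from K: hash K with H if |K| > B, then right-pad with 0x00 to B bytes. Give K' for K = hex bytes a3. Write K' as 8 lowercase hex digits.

a3000000

Key hex bytes a3 is 1 byte ≤ B = 4; zero-pad to 4 bytes: K' = a3 00 00 00.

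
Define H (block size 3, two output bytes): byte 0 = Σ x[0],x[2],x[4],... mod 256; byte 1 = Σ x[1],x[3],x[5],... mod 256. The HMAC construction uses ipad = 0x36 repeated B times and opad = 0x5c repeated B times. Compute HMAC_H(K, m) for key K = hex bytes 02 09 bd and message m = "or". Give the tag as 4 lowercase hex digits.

ed86

Key hex bytes 02 09 bd is exactly B = 3 bytes: K' = 02 09 bd.
K' ⊕ ipad = 34 3f 8b.  K' ⊕ opad = 5e 55 e1.
Inner input = (K'⊕ipad) ∥ m = 34 3f 8b ∥ 6f 72.
Inner hash: even-index sum = 305 mod 256 = 49; odd-index sum = 174 mod 256 = 174 → 31 ae.
Outer input = (K'⊕opad) ∥ inner = 5e 55 e1 ∥ 31 ae.
Outer hash (tag): even-index sum = 493 mod 256 = 237; odd-index sum = 134 mod 256 = 134 → ed 86.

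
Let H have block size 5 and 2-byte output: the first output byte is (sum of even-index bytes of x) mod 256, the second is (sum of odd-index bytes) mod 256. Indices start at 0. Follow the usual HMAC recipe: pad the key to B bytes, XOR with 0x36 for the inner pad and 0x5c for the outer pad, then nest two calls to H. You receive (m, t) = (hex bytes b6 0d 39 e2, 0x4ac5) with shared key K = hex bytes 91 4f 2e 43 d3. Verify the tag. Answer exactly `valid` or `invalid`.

invalid

Key hex bytes 91 4f 2e 43 d3 is exactly B = 5 bytes: K' = 91 4f 2e 43 d3.
K' ⊕ ipad = a7 79 18 75 e5; K' ⊕ opad = cd 13 72 1f 8f.
Inner hash: even-index sum = 659 mod 256 = 147; odd-index sum = 477 mod 256 = 221 → 93 dd.
Outer hash (recomputed tag): even-index sum = 683 mod 256 = 171; odd-index sum = 197 mod 256 = 197 → ab c5.
Recomputed tag = abc5; claimed = 4ac5 → mismatch.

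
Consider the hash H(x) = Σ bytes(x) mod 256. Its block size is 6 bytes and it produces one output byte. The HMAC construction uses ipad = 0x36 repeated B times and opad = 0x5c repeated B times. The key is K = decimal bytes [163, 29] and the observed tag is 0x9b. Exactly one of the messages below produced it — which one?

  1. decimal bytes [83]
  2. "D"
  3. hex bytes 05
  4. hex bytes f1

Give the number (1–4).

Key decimal bytes [163, 29] = a3 1d is 2 bytes ≤ B = 6; zero-pad to 6 bytes: K' = a3 1d 00 00 00 00.
K' ⊕ ipad = 95 2b 36 36 36 36; K' ⊕ opad = ff 41 5c 5c 5c 5c.
m1: inner = H(95 2b 36 36 36 36 53) = eb; tag = H(ff 41 5c 5c 5c 5c eb) = 9b ← matches
m2: inner = H(95 2b 36 36 36 36 44) = dc; tag = H(ff 41 5c 5c 5c 5c dc) = 8c
m3: inner = H(95 2b 36 36 36 36 05) = 9d; tag = H(ff 41 5c 5c 5c 5c 9d) = 4d
m4: inner = H(95 2b 36 36 36 36 f1) = 89; tag = H(ff 41 5c 5c 5c 5c 89) = 39

1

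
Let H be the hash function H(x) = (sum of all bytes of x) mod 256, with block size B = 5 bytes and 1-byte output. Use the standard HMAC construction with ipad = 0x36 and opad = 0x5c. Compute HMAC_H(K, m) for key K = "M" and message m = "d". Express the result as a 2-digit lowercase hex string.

38

Key "M" = 4d is 1 byte ≤ B = 5; zero-pad to 5 bytes: K' = 4d 00 00 00 00.
K' ⊕ ipad = 7b 36 36 36 36.  K' ⊕ opad = 11 5c 5c 5c 5c.
Inner input = (K'⊕ipad) ∥ m = 7b 36 36 36 36 ∥ 64.
Inner hash: sum = 123+54+54+54+54+100 = 439; mod 256 = 183 → b7.
Outer input = (K'⊕opad) ∥ inner = 11 5c 5c 5c 5c ∥ b7.
Outer hash (tag): sum = 17+92+92+92+92+183 = 568; mod 256 = 56 → 38.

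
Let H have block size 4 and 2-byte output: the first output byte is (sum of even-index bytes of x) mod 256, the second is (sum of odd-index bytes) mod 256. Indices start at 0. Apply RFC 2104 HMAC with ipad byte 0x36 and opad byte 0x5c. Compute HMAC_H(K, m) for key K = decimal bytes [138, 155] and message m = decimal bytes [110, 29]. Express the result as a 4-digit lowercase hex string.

9223

Key decimal bytes [138, 155] = 8a 9b is 2 bytes ≤ B = 4; zero-pad to 4 bytes: K' = 8a 9b 00 00.
K' ⊕ ipad = bc ad 36 36.  K' ⊕ opad = d6 c7 5c 5c.
Inner input = (K'⊕ipad) ∥ m = bc ad 36 36 ∥ 6e 1d.
Inner hash: even-index sum = 352 mod 256 = 96; odd-index sum = 256 mod 256 = 0 → 60 00.
Outer input = (K'⊕opad) ∥ inner = d6 c7 5c 5c ∥ 60 00.
Outer hash (tag): even-index sum = 402 mod 256 = 146; odd-index sum = 291 mod 256 = 35 → 92 23.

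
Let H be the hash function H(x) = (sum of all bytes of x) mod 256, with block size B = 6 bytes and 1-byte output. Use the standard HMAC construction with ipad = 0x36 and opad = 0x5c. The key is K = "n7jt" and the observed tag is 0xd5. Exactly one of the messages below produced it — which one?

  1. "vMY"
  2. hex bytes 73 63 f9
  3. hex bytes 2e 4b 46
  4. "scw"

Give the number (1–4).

Key "n7jt" = 6e 37 6a 74 is 4 bytes ≤ B = 6; zero-pad to 6 bytes: K' = 6e 37 6a 74 00 00.
K' ⊕ ipad = 58 01 5c 42 36 36; K' ⊕ opad = 32 6b 36 28 5c 5c.
m1: inner = H(58 01 5c 42 36 36 76 4d 59) = 7f; tag = H(32 6b 36 28 5c 5c 7f) = 32
m2: inner = H(58 01 5c 42 36 36 73 63 f9) = 32; tag = H(32 6b 36 28 5c 5c 32) = e5
m3: inner = H(58 01 5c 42 36 36 2e 4b 46) = 22; tag = H(32 6b 36 28 5c 5c 22) = d5 ← matches
m4: inner = H(58 01 5c 42 36 36 73 63 77) = b0; tag = H(32 6b 36 28 5c 5c b0) = 63

3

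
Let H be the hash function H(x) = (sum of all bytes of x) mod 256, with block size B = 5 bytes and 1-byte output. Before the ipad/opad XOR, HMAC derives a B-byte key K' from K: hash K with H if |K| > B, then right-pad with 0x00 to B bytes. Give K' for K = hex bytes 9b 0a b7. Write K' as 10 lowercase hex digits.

Key hex bytes 9b 0a b7 is 3 bytes ≤ B = 5; zero-pad to 5 bytes: K' = 9b 0a b7 00 00.

9b0ab70000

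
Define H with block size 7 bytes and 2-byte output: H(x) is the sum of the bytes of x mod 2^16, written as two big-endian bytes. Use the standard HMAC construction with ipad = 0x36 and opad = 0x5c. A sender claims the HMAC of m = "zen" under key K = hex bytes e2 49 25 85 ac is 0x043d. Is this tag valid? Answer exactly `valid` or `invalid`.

valid

Key hex bytes e2 49 25 85 ac is 5 bytes ≤ B = 7; zero-pad to 7 bytes: K' = e2 49 25 85 ac 00 00.
K' ⊕ ipad = d4 7f 13 b3 9a 36 36; K' ⊕ opad = be 15 79 d9 f0 5c 5c.
Inner hash: sum = 212+127+19+179+154+54+54+122+101+110 = 1132 → 04 6c.
Outer hash (recomputed tag): sum = 190+21+121+217+240+92+92+4+108 = 1085 → 04 3d.
Recomputed tag = 043d; claimed = 043d → match.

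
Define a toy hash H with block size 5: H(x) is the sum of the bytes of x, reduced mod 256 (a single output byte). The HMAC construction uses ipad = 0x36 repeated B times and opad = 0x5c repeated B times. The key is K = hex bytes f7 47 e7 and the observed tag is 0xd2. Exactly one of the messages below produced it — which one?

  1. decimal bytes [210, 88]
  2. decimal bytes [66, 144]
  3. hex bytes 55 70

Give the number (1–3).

Key hex bytes f7 47 e7 is 3 bytes ≤ B = 5; zero-pad to 5 bytes: K' = f7 47 e7 00 00.
K' ⊕ ipad = c1 71 d1 36 36; K' ⊕ opad = ab 1b bb 5c 5c.
m1: inner = H(c1 71 d1 36 36 d2 58) = 99; tag = H(ab 1b bb 5c 5c 99) = d2 ← matches
m2: inner = H(c1 71 d1 36 36 42 90) = 41; tag = H(ab 1b bb 5c 5c 41) = 7a
m3: inner = H(c1 71 d1 36 36 55 70) = 34; tag = H(ab 1b bb 5c 5c 34) = 6d

1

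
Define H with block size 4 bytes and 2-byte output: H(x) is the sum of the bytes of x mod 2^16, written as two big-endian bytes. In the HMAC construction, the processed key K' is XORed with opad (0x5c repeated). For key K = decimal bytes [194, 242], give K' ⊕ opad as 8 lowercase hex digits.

9eae5c5c

Key decimal bytes [194, 242] = c2 f2 is 2 bytes ≤ B = 4; zero-pad to 4 bytes: K' = c2 f2 00 00.
XOR each byte with 0x5c: c2⊕5c=9e, f2⊕5c=ae, 00⊕5c=5c, 00⊕5c=5c.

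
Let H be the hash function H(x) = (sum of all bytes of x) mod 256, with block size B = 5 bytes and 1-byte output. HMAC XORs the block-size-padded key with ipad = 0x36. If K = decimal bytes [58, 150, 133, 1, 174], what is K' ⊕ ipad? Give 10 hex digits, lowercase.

0ca0b33798

Key decimal bytes [58, 150, 133, 1, 174] = 3a 96 85 01 ae is exactly B = 5 bytes: K' = 3a 96 85 01 ae.
XOR each byte with 0x36: 3a⊕36=0c, 96⊕36=a0, 85⊕36=b3, 01⊕36=37, ae⊕36=98.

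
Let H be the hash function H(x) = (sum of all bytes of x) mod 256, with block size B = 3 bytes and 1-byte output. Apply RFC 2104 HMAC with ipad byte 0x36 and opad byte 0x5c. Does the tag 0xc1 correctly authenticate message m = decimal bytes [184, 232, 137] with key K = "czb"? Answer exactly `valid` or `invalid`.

Key "czb" = 63 7a 62 is exactly B = 3 bytes: K' = 63 7a 62.
K' ⊕ ipad = 55 4c 54; K' ⊕ opad = 3f 26 3e.
Inner hash: sum = 85+76+84+184+232+137 = 798; mod 256 = 30 → 1e.
Outer hash (recomputed tag): sum = 63+38+62+30 = 193 → c1.
Recomputed tag = c1; claimed = c1 → match.

valid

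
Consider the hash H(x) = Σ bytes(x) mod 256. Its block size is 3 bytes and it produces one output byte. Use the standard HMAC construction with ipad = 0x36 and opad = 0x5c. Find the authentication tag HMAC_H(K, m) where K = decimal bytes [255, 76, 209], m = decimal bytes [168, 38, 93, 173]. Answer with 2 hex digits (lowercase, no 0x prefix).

42

Key decimal bytes [255, 76, 209] = ff 4c d1 is exactly B = 3 bytes: K' = ff 4c d1.
K' ⊕ ipad = c9 7a e7.  K' ⊕ opad = a3 10 8d.
Inner input = (K'⊕ipad) ∥ m = c9 7a e7 ∥ a8 26 5d ad.
Inner hash: sum = 201+122+231+168+38+93+173 = 1026; mod 256 = 2 → 02.
Outer input = (K'⊕opad) ∥ inner = a3 10 8d ∥ 02.
Outer hash (tag): sum = 163+16+141+2 = 322; mod 256 = 66 → 42.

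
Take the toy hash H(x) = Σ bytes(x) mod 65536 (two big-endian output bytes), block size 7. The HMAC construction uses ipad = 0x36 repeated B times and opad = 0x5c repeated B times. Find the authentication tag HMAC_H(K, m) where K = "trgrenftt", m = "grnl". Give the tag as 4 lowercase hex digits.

03b6

Key "trgrenftt" = 74 72 67 72 65 6e 66 74 74 is 9 bytes > B = 7, so hash it first: H(key) = 03 e0, then zero-pad to 7 bytes: K' = 03 e0 00 00 00 00 00.
K' ⊕ ipad = 35 d6 36 36 36 36 36.  K' ⊕ opad = 5f bc 5c 5c 5c 5c 5c.
Inner input = (K'⊕ipad) ∥ m = 35 d6 36 36 36 36 36 ∥ 67 72 6e 6c.
Inner hash: sum = 53+214+54+54+54+54+54+103+114+110+108 = 972 → 03 cc.
Outer input = (K'⊕opad) ∥ inner = 5f bc 5c 5c 5c 5c 5c ∥ 03 cc.
Outer hash (tag): sum = 95+188+92+92+92+92+92+3+204 = 950 → 03 b6.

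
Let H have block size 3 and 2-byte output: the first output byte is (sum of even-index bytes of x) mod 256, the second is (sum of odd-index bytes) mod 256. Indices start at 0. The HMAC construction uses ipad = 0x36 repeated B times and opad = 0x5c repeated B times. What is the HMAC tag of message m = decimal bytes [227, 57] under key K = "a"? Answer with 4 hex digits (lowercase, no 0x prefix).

b222

Key "a" = 61 is 1 byte ≤ B = 3; zero-pad to 3 bytes: K' = 61 00 00.
K' ⊕ ipad = 57 36 36.  K' ⊕ opad = 3d 5c 5c.
Inner input = (K'⊕ipad) ∥ m = 57 36 36 ∥ e3 39.
Inner hash: even-index sum = 198 mod 256 = 198; odd-index sum = 281 mod 256 = 25 → c6 19.
Outer input = (K'⊕opad) ∥ inner = 3d 5c 5c ∥ c6 19.
Outer hash (tag): even-index sum = 178 mod 256 = 178; odd-index sum = 290 mod 256 = 34 → b2 22.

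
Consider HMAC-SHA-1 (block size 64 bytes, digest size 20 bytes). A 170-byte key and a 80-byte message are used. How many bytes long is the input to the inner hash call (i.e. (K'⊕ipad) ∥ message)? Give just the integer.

144

Key is 170 > 64 bytes, so it is hashed to 20 bytes then zero-padded to 64: |K'| = 64.
Inner input = (K'⊕ipad) ∥ m → 64 + 80 = 144 bytes.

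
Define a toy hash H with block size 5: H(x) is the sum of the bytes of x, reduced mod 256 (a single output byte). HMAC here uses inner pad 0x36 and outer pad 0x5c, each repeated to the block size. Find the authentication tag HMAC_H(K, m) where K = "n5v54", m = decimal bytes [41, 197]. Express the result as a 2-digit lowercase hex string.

Key "n5v54" = 6e 35 76 35 34 is exactly B = 5 bytes: K' = 6e 35 76 35 34.
K' ⊕ ipad = 58 03 40 03 02.  K' ⊕ opad = 32 69 2a 69 68.
Inner input = (K'⊕ipad) ∥ m = 58 03 40 03 02 ∥ 29 c5.
Inner hash: sum = 88+3+64+3+2+41+197 = 398; mod 256 = 142 → 8e.
Outer input = (K'⊕opad) ∥ inner = 32 69 2a 69 68 ∥ 8e.
Outer hash (tag): sum = 50+105+42+105+104+142 = 548; mod 256 = 36 → 24.

24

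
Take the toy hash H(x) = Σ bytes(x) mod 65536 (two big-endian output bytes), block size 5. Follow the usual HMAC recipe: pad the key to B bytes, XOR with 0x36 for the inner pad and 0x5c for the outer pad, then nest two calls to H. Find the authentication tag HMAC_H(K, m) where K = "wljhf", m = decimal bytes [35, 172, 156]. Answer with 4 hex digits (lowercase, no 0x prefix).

0112

Key "wljhf" = 77 6c 6a 68 66 is exactly B = 5 bytes: K' = 77 6c 6a 68 66.
K' ⊕ ipad = 41 5a 5c 5e 50.  K' ⊕ opad = 2b 30 36 34 3a.
Inner input = (K'⊕ipad) ∥ m = 41 5a 5c 5e 50 ∥ 23 ac 9c.
Inner hash: sum = 65+90+92+94+80+35+172+156 = 784 → 03 10.
Outer input = (K'⊕opad) ∥ inner = 2b 30 36 34 3a ∥ 03 10.
Outer hash (tag): sum = 43+48+54+52+58+3+16 = 274 → 01 12.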